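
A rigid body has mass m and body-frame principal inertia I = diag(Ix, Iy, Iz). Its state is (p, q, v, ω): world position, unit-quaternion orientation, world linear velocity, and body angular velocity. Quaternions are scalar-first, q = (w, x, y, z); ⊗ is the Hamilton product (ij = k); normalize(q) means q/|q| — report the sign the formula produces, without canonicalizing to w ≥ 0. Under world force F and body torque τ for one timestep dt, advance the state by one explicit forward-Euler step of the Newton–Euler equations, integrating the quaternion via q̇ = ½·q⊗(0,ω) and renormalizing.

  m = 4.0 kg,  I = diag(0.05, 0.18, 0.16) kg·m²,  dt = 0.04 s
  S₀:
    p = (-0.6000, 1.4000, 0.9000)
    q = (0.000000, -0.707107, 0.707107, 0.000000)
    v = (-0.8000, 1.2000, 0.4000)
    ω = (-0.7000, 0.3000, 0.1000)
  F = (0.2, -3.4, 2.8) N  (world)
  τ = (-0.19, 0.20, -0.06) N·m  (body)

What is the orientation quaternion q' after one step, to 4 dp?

q' = (-0.0141, -0.7056, 0.7084, 0.0057)

Hamilton product q⊗(0,ω) = (-0.7071070, 0.0707107, 0.0707107, 0.2828428)
q + ½dt·q⊗(0,ω), renormalized = (-0.0141, -0.7056, 0.7084, 0.0057)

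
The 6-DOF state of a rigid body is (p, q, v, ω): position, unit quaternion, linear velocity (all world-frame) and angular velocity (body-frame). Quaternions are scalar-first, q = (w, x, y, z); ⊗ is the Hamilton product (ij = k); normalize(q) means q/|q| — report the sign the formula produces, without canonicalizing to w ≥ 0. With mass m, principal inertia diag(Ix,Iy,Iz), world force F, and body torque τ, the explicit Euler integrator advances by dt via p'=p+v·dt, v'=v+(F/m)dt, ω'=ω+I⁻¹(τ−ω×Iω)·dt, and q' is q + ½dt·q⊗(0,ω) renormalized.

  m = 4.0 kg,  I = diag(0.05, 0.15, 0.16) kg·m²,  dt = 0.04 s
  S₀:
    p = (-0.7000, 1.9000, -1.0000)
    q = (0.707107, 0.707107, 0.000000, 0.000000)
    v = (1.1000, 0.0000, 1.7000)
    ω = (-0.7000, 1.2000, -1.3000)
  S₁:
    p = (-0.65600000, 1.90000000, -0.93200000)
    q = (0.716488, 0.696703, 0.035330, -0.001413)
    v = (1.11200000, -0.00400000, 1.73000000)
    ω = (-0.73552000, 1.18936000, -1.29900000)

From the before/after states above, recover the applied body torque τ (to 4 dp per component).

τ = (-0.0600, -0.1400, -0.0800)

ω₁ − ω₀ = (-0.03552000, -0.01064000, 0.00100000)
τ = I·(Δω/dt) + ω₀×(Iω₀) = (-0.0600, -0.1400, -0.0800)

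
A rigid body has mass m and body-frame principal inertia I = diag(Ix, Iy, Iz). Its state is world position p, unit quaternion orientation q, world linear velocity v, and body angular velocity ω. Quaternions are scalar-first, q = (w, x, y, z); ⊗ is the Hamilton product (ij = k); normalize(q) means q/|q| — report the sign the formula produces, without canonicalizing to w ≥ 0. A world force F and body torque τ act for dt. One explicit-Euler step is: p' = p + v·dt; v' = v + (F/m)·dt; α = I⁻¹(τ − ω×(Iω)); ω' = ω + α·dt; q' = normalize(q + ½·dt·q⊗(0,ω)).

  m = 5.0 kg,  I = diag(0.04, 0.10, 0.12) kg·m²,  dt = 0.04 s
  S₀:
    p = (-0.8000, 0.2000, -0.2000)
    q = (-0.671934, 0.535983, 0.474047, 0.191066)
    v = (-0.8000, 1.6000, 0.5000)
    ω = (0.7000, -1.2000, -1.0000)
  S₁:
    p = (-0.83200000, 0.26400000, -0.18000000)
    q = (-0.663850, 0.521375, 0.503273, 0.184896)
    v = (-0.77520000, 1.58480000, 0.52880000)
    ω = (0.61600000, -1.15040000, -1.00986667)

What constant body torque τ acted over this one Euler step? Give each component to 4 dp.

τ = (-0.0600, 0.1800, -0.0800)

rate change Δω = (-0.08400000, 0.04960000, -0.00986667)
precession coupling = (0.0240, 0.0560, -0.0504)
τ = I·(Δω/dt) + ω₀×(Iω₀) = (-0.0600, 0.1800, -0.0800)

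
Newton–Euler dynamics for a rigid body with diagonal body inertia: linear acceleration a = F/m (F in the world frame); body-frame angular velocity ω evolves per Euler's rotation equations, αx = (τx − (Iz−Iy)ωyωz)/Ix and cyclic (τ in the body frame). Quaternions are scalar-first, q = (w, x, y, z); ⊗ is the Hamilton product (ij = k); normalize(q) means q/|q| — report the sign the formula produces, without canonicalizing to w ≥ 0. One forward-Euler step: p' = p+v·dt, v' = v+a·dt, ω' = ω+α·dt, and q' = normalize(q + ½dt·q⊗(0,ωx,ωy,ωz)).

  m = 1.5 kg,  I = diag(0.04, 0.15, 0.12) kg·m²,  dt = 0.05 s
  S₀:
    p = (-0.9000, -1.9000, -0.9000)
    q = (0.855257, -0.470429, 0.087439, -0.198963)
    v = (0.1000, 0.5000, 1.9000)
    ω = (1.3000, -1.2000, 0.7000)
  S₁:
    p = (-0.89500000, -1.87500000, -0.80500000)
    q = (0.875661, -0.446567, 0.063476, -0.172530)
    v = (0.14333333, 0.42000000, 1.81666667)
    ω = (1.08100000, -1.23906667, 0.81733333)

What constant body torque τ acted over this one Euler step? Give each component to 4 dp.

τ = (-0.1500, -0.1900, 0.1100)

rate change Δω = (-0.21900000, -0.03906667, 0.11733333)
I·α + gyro = (-0.1500, -0.1900, 0.1100)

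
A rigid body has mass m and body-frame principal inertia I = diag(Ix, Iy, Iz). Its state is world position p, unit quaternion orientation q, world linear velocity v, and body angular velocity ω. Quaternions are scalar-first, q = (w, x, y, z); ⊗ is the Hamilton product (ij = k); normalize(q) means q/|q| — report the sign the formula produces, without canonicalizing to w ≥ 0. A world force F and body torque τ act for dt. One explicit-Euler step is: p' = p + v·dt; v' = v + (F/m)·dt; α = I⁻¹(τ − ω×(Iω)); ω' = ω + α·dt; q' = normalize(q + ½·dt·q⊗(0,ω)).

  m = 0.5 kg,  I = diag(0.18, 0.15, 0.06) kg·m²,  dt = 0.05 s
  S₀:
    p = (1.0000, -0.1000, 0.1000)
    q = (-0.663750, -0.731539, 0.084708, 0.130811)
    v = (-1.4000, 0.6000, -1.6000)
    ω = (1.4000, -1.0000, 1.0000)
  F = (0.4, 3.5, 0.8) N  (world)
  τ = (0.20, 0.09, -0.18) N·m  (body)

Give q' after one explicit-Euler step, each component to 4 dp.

q⊗(0,ω) = (0.9780516, -0.7137310, 1.5784244, -0.0508022)
q + ½dt·q⊗(0,ω), renormalized = (-0.6385, -0.7485, 0.1240, 0.1294)

q' = (-0.6385, -0.7485, 0.1240, 0.1294)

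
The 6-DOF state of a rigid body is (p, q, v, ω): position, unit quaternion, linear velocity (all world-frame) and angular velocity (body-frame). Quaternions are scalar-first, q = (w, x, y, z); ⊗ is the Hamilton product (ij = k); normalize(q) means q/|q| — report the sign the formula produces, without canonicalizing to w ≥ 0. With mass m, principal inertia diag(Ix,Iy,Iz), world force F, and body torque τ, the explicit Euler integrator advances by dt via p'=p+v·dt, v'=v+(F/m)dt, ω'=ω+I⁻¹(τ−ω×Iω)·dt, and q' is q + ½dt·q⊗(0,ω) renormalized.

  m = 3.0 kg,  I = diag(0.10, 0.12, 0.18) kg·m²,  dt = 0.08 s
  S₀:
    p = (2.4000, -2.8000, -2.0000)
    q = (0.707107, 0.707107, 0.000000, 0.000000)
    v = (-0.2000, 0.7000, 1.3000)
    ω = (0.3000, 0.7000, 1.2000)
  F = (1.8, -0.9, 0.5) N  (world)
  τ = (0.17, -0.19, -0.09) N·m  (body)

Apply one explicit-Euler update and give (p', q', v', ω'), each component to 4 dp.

p' = (2.3840, -2.7440, -1.8960)
q' = (0.6975, 0.7144, -0.0141, 0.0537)
v' = (-0.1520, 0.6760, 1.3133)
ω' = (0.3957, 0.5925, 1.1581)

α = I⁻¹(τ − ω×Iω) = (1.1960, -1.3433, -0.5233)
new body rate ω' = (0.3957, 0.5925, 1.1581)
q⊗(0,ω) = (-0.2121321, 0.2121321, -0.3535535, 1.3435033)
q + ½dt·q⊗(0,ω), renormalized = (0.6975, 0.7144, -0.0141, 0.0537)
a = (0.6000, -0.3000, 0.1667)
new position p' = (2.3840, -2.7440, -1.8960)
new velocity v' = (-0.1520, 0.6760, 1.3133)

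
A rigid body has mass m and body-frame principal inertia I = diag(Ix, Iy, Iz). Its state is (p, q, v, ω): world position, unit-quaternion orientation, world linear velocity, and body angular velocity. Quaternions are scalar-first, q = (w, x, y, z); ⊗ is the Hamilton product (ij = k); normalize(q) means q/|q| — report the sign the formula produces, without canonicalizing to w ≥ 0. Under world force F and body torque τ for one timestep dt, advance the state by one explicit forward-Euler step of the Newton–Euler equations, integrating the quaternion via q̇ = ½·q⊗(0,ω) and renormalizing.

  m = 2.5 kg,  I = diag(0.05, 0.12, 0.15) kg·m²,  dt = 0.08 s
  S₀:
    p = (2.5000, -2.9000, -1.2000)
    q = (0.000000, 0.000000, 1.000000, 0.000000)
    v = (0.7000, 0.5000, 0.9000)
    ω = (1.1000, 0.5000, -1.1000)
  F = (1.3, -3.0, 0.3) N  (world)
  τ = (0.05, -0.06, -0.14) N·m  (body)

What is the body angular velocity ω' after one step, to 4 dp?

ω×(Iω) gyroscopic = (-0.0165, 0.1210, 0.0385)
(τ − ω×Iω)/I = (1.3300, -1.5083, -1.1900)
ω' = ω + α·dt = (1.2064, 0.3793, -1.1952)

ω' = (1.2064, 0.3793, -1.1952)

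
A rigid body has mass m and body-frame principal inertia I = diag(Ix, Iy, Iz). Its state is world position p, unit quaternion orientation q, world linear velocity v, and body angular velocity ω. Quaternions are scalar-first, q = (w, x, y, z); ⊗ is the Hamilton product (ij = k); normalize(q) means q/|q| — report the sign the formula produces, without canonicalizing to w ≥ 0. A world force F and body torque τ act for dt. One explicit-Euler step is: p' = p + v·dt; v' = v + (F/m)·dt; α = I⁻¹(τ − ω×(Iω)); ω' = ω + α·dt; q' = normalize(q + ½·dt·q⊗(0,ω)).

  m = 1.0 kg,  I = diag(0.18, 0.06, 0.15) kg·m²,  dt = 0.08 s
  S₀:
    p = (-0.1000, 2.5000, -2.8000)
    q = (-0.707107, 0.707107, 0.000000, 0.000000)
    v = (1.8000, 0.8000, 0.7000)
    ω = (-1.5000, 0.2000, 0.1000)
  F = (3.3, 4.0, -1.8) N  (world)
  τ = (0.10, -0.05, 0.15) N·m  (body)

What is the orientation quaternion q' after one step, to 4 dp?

q' = (-0.6635, 0.7482, -0.0085, 0.0028)

2q̇ = q⊗(0,ω) = (1.0606605, 1.0606605, -0.2121321, 0.0707107)
q + ½dt·q⊗(0,ω), renormalized = (-0.6635, 0.7482, -0.0085, 0.0028)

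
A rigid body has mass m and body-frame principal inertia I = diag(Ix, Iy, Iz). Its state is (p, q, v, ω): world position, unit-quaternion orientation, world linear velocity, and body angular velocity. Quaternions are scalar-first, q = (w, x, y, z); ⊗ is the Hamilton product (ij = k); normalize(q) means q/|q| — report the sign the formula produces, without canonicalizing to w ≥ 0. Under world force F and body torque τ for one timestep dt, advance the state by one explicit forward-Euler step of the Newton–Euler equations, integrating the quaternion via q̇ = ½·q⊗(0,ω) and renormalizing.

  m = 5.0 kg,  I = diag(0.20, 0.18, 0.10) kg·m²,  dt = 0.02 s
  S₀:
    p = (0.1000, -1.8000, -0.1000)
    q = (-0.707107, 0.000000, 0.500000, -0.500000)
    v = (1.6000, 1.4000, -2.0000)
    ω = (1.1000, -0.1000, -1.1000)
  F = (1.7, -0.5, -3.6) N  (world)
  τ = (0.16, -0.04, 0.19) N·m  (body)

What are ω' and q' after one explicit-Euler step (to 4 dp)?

ω' = (1.1169, -0.0910, -1.0624)
q' = (-0.7120, -0.0138, 0.4951, -0.4977)

angular accel α = (0.8440, 0.4500, 1.8780)
ω' = ω + α·dt = (1.1169, -0.0910, -1.0624)
2q̇ = q⊗(0,ω) = (-0.5000000, -1.3778177, -0.4792893, 0.2278177)
q + ½dt·q⊗(0,ω), renormalized = (-0.7120, -0.0138, 0.4951, -0.4977)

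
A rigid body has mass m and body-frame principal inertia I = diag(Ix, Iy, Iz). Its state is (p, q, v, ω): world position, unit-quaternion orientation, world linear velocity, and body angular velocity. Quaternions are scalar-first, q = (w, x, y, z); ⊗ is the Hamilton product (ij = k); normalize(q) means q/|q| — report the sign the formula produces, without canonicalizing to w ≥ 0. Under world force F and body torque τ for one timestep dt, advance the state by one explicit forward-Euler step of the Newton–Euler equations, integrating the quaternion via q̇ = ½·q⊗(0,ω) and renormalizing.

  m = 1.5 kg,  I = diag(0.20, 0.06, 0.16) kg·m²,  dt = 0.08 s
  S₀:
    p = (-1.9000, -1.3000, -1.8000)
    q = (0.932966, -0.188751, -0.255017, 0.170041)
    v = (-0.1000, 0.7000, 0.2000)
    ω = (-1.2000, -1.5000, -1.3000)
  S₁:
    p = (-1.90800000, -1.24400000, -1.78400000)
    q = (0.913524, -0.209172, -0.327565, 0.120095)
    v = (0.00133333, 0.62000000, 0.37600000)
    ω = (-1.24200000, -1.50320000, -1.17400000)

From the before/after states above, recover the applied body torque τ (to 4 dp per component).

τ = (0.0900, 0.0600, 0.0000)

Δω = ω₁−ω₀ = (-0.04200000, -0.00320000, 0.12600000)
applied torque τ = (0.0900, 0.0600, 0.0000)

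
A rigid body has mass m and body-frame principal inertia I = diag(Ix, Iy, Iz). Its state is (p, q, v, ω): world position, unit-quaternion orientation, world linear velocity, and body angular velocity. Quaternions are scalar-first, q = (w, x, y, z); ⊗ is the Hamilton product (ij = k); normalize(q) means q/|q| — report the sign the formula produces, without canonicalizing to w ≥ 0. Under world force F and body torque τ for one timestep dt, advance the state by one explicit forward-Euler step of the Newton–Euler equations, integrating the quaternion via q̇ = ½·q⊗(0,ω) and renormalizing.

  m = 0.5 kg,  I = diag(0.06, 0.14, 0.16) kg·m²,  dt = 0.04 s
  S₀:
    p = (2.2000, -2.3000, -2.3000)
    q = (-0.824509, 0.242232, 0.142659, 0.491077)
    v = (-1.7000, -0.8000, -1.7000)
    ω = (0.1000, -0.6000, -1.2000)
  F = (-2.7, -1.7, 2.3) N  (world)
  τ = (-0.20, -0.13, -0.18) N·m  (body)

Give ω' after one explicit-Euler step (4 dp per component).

gyro term ω×Iω = (0.0144, 0.0120, -0.0048)
(τ − ω×Iω)/I = (-3.5733, -1.0143, -1.0950)
ω + α·dt = (-0.0429, -0.6406, -1.2438)

ω' = (-0.0429, -0.6406, -1.2438)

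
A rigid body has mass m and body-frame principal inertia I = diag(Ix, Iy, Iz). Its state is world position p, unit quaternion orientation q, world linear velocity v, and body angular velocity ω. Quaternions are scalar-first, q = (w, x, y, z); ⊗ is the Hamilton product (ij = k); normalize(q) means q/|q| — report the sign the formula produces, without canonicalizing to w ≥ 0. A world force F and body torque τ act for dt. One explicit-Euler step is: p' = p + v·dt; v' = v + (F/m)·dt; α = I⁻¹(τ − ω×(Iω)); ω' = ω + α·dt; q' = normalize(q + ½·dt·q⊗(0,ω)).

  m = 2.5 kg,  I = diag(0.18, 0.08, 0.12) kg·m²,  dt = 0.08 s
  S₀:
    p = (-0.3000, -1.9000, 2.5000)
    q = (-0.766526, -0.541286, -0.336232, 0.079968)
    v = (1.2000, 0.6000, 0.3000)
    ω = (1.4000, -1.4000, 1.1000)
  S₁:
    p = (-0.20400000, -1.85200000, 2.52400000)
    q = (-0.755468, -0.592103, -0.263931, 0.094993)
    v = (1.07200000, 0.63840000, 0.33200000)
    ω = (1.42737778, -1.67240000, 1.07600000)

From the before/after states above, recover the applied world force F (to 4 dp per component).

F = (-4.0000, 1.2000, 1.0000)

v₁ − v₀ = (-0.12800000, 0.03840000, 0.03200000)
applied force F = (-4.0000, 1.2000, 1.0000)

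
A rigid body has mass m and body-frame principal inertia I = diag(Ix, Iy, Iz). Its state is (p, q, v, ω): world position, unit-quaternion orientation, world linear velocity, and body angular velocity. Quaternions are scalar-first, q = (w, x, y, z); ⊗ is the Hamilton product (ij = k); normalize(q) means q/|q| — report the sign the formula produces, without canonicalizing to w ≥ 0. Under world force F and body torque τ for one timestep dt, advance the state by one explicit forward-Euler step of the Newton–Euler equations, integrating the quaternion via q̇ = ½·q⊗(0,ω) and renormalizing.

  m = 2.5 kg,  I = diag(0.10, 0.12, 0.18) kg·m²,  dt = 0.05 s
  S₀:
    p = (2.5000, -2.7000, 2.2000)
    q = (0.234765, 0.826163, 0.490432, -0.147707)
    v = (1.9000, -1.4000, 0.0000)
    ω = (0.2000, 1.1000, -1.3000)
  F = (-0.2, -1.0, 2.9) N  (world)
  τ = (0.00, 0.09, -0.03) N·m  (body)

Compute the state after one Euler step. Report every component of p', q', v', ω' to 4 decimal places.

p' = (2.5950, -2.7700, 2.2000)
q' = (0.2122, 0.8147, 0.5225, -0.1349)
v' = (1.8960, -1.4200, 0.0580)
ω' = (0.2429, 1.1288, -1.3096)

ω×(Iω) gyroscopic = (-0.0858, 0.0208, 0.0044)
angular accel α = (0.8580, 0.5767, -0.1911)
ω + α·dt = (0.2429, 1.1288, -1.3096)
2q̇ = q⊗(0,ω) = (-0.8967269, -0.4281309, 1.3027120, 0.5054984)
q' = normalize(q + ½dt·q⊗(0,ω)) = (0.2122, 0.8147, 0.5225, -0.1349)
linear accel F/m = (-0.0800, -0.4000, 1.1600)
new position p' = (2.5950, -2.7700, 2.2000)
new velocity v' = (1.8960, -1.4200, 0.0580)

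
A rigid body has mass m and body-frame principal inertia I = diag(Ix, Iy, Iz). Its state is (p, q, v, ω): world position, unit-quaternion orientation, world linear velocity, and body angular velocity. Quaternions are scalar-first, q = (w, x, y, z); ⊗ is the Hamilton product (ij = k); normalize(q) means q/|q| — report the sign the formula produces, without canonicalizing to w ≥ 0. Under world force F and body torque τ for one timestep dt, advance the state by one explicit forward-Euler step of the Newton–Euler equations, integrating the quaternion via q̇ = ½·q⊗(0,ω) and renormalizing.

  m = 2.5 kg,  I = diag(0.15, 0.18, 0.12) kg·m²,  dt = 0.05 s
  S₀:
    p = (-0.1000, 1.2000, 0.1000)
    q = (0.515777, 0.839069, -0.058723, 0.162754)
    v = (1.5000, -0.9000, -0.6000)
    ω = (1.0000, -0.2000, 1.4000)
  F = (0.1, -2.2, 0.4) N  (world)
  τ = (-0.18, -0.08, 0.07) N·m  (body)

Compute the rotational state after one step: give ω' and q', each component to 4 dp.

angular accel α = (-1.3120, -0.6778, 0.6333)
new body rate ω' = (0.9344, -0.2339, 1.4317)
Hamilton product q⊗(0,ω) = (-1.0786692, 0.4661156, -1.1150980, 0.6129970)
q' = normalize(q + ½dt·q⊗(0,ω)) = (0.4884, 0.8499, -0.0865, 0.1779)

ω' = (0.9344, -0.2339, 1.4317)
q' = (0.4884, 0.8499, -0.0865, 0.1779)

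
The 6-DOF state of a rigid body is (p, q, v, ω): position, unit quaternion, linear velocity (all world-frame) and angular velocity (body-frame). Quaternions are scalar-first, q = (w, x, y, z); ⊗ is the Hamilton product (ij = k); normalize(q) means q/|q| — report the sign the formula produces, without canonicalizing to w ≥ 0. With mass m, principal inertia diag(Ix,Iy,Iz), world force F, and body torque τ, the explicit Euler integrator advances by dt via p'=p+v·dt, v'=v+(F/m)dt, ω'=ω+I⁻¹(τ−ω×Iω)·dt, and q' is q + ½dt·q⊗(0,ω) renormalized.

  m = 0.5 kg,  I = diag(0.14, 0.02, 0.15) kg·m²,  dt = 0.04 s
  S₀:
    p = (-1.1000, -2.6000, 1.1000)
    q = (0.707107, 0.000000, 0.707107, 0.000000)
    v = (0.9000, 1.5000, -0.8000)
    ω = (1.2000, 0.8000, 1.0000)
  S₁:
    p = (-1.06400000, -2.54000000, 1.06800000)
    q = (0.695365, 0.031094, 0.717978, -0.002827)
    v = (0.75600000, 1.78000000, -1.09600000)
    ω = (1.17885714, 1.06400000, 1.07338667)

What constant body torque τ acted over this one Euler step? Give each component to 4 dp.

τ = (0.0300, 0.1200, 0.1600)

ω₁ − ω₀ = (-0.02114286, 0.26400000, 0.07338667)
I·α + gyro = (0.0300, 0.1200, 0.1600)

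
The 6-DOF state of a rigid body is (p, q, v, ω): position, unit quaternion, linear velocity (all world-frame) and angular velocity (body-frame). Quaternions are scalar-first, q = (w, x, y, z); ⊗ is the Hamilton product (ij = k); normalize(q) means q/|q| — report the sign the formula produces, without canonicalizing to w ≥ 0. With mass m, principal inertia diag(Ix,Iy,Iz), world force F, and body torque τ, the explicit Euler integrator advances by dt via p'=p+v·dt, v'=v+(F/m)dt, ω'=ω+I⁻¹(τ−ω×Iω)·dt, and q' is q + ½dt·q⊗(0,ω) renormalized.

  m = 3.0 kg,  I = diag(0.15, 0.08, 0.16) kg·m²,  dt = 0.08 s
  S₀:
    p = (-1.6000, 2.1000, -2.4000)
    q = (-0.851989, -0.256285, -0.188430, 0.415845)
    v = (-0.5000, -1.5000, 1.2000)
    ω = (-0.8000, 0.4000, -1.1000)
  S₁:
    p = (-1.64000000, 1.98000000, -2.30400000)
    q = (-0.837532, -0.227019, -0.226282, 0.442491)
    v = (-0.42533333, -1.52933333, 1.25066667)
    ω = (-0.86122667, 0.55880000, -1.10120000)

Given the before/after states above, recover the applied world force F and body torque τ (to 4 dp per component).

F = (2.8000, -1.1000, 1.9000)
τ = (-0.1500, 0.1500, 0.0200)

Δω = ω₁−ω₀ = (-0.06122667, 0.15880000, -0.00120000)
gyro term ω₀×Iω₀ = (-0.0352, -0.0088, 0.0224)
τ = I·(Δω/dt) + ω₀×(Iω₀) = (-0.1500, 0.1500, 0.0200)
v₁ − v₀ = (0.07466667, -0.02933333, 0.05066667)
m·(v₁−v₀)/dt = (2.8000, -1.1000, 1.9000)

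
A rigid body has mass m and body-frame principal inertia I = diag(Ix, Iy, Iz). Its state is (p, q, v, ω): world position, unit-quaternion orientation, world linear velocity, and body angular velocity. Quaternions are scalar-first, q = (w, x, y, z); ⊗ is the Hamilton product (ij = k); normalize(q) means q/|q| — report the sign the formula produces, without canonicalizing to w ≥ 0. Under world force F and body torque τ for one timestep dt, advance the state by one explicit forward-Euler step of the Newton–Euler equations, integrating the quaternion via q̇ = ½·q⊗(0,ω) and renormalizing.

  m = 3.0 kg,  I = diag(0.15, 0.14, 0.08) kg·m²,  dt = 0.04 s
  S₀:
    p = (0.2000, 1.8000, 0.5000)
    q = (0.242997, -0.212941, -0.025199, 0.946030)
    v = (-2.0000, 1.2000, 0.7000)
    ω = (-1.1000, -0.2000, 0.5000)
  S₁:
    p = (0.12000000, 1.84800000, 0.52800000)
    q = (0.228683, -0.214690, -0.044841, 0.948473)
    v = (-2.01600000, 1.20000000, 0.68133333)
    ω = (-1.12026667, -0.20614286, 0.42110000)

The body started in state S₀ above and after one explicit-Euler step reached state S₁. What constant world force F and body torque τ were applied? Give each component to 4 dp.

Δv = v₁−v₀ = (-0.01600000, 0.00000000, -0.01866667)
m·(v₁−v₀)/dt = (-1.2000, 0.0000, -1.4000)
Δω = ω₁−ω₀ = (-0.02026667, -0.00614286, -0.07890000)
I·α + gyro = (-0.0700, -0.0600, -0.1600)

F = (-1.2000, 0.0000, -1.4000)
τ = (-0.0700, -0.0600, -0.1600)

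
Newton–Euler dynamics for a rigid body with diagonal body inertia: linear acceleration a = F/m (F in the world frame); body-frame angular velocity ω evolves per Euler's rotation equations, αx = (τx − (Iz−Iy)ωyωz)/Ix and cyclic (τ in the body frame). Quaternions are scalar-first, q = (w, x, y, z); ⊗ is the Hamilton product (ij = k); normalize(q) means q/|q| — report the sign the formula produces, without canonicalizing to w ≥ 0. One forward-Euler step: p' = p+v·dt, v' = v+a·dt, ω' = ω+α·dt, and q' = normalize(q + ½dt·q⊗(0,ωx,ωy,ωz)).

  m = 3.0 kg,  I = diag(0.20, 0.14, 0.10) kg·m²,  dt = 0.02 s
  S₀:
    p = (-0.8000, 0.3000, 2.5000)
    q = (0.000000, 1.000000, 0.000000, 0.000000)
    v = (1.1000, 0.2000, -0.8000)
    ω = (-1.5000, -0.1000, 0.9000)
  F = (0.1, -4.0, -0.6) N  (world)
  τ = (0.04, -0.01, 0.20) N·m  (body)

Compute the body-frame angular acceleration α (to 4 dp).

precession coupling ω×(Iω) = (0.0036, -0.1350, -0.0090)
α = I⁻¹(τ − ω×Iω) = (0.1820, 0.8929, 2.0900)

α = (0.1820, 0.8929, 2.0900)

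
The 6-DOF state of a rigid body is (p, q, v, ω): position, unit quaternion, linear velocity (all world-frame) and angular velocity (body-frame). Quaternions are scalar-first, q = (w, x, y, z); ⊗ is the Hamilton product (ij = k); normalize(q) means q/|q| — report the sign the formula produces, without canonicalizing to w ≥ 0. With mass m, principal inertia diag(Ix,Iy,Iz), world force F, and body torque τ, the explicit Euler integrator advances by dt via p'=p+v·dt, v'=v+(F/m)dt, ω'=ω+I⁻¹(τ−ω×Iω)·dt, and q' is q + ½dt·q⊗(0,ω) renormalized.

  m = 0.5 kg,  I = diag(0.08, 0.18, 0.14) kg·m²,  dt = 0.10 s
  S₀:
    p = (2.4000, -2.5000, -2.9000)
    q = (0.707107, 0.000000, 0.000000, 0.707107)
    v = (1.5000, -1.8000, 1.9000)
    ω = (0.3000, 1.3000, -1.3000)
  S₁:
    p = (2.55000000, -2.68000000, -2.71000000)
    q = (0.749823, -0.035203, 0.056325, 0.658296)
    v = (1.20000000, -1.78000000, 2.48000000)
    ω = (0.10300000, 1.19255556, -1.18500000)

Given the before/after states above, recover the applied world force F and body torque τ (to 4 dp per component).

Δω = ω₁−ω₀ = (-0.19700000, -0.10744444, 0.11500000)
precession coupling = (0.0676, 0.0234, 0.0390)
I·α + gyro = (-0.0900, -0.1700, 0.2000)
Δv = v₁−v₀ = (-0.30000000, 0.02000000, 0.58000000)
applied force F = (-1.5000, 0.1000, 2.9000)

F = (-1.5000, 0.1000, 2.9000)
τ = (-0.0900, -0.1700, 0.2000)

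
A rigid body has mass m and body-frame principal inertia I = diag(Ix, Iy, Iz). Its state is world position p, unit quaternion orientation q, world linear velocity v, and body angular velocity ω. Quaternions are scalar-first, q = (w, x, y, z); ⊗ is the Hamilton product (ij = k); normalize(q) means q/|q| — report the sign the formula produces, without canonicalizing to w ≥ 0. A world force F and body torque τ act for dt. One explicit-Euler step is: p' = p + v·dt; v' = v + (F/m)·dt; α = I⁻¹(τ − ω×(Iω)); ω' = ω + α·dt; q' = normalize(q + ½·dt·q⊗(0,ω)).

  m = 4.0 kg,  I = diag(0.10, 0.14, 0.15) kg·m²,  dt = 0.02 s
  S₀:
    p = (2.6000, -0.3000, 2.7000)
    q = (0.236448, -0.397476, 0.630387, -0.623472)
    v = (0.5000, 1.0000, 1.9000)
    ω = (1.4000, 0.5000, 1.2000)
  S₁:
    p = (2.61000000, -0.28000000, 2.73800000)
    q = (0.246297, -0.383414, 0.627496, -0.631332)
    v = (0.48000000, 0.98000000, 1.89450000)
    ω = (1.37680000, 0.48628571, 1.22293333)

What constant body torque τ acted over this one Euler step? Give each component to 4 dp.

τ = (-0.1100, -0.1800, 0.2000)

Δω = ω₁−ω₀ = (-0.02320000, -0.01371429, 0.02293333)
ω₀×(Iω₀) = (0.0060, -0.0840, 0.0280)
I·α + gyro = (-0.1100, -0.1800, 0.2000)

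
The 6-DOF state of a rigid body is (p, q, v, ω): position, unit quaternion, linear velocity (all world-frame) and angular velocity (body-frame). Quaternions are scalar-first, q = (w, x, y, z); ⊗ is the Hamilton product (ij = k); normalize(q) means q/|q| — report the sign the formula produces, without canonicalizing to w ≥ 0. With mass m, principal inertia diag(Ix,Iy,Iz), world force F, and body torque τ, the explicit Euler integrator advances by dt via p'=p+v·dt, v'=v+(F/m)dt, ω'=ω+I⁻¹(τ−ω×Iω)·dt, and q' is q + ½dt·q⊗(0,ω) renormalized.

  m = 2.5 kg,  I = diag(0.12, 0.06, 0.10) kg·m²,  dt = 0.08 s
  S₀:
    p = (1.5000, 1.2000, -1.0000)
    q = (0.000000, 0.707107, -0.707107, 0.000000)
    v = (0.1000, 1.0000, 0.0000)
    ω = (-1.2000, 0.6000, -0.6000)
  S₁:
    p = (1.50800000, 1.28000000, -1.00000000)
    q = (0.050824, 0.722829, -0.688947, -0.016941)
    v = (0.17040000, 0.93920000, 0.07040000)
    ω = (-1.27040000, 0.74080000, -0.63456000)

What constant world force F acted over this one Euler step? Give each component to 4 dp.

F = (2.2000, -1.9000, 2.2000)

Δv = v₁−v₀ = (0.07040000, -0.06080000, 0.07040000)
m·(v₁−v₀)/dt = (2.2000, -1.9000, 2.2000)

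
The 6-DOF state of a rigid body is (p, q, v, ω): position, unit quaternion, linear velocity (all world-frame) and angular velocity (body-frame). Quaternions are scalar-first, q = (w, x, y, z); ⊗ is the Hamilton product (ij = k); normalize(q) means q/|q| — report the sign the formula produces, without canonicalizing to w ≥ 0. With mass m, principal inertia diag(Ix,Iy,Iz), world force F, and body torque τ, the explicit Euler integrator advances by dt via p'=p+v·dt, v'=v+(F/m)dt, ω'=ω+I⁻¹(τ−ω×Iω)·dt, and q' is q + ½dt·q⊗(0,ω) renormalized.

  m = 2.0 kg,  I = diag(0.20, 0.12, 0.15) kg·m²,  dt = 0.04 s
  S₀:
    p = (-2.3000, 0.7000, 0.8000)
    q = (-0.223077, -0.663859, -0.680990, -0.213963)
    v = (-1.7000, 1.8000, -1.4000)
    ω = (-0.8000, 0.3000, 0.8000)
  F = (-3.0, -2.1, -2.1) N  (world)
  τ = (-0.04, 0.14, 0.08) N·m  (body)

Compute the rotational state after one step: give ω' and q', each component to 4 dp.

gyro term ω×Iω = (0.0072, -0.0320, 0.0192)
angular accel α = (-0.2360, 1.4333, 0.4053)
ω + α·dt = (-0.8094, 0.3573, 0.8162)
q⊗(0,ω) = (-0.1556198, -0.3021415, 0.6353345, -0.9224113)
q' = normalize(q + ½dt·q⊗(0,ω)) = (-0.2261, -0.6697, -0.6681, -0.2323)

ω' = (-0.8094, 0.3573, 0.8162)
q' = (-0.2261, -0.6697, -0.6681, -0.2323)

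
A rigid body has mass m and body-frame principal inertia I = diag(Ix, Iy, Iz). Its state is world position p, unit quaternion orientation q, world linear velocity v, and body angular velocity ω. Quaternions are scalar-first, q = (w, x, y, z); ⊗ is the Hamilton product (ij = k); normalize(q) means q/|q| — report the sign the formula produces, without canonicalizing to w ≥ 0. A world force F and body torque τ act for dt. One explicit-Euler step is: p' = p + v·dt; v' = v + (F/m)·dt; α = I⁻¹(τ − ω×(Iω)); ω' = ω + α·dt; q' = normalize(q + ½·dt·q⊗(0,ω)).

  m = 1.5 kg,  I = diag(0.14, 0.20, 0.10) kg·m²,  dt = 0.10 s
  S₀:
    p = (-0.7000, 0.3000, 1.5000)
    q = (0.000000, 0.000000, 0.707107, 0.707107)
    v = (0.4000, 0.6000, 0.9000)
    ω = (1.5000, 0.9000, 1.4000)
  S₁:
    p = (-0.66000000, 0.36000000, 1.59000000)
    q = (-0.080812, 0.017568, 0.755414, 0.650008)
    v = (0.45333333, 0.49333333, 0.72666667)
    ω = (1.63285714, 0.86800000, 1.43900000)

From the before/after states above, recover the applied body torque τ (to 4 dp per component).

rate change Δω = (0.13285714, -0.03200000, 0.03900000)
ω₀×(Iω₀) = (-0.1260, 0.0840, 0.0810)
applied torque τ = (0.0600, 0.0200, 0.1200)

τ = (0.0600, 0.0200, 0.1200)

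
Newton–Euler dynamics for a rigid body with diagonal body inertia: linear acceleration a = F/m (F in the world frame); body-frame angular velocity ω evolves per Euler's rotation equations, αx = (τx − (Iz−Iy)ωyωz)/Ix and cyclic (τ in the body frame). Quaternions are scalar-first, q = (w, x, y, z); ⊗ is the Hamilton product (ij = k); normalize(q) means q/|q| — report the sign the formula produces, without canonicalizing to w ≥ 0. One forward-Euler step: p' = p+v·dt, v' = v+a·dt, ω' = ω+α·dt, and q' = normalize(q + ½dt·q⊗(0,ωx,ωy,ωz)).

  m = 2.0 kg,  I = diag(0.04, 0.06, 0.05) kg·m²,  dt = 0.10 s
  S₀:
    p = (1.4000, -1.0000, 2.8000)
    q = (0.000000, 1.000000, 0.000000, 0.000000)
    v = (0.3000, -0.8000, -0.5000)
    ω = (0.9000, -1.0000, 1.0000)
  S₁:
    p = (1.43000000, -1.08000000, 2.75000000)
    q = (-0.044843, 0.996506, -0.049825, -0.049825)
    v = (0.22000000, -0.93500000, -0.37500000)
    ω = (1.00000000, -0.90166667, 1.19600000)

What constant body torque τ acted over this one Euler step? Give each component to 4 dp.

rate change Δω = (0.10000000, 0.09833333, 0.19600000)
τ = I·(Δω/dt) + ω₀×(Iω₀) = (0.0500, 0.0500, 0.0800)

τ = (0.0500, 0.0500, 0.0800)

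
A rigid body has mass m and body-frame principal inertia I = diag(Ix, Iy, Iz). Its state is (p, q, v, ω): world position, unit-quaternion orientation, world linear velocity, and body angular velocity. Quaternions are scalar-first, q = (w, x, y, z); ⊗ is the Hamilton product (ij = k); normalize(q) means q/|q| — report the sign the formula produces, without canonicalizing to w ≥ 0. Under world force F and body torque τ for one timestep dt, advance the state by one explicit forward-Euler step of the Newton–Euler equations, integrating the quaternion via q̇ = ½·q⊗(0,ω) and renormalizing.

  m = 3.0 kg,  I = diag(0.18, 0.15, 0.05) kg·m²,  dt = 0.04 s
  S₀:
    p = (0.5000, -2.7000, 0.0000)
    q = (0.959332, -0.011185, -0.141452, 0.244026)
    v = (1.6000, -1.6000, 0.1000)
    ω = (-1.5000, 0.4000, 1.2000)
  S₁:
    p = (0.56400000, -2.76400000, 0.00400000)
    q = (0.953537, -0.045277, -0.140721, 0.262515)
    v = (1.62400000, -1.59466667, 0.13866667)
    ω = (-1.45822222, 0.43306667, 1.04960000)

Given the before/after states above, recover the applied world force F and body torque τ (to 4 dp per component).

rate change Δω = (0.04177778, 0.03306667, -0.15040000)
τ = I·(Δω/dt) + ω₀×(Iω₀) = (0.1400, -0.1100, -0.1700)
Δv = v₁−v₀ = (0.02400000, 0.00533333, 0.03866667)
applied force F = (1.8000, 0.4000, 2.9000)

F = (1.8000, 0.4000, 2.9000)
τ = (0.1400, -0.1100, -0.1700)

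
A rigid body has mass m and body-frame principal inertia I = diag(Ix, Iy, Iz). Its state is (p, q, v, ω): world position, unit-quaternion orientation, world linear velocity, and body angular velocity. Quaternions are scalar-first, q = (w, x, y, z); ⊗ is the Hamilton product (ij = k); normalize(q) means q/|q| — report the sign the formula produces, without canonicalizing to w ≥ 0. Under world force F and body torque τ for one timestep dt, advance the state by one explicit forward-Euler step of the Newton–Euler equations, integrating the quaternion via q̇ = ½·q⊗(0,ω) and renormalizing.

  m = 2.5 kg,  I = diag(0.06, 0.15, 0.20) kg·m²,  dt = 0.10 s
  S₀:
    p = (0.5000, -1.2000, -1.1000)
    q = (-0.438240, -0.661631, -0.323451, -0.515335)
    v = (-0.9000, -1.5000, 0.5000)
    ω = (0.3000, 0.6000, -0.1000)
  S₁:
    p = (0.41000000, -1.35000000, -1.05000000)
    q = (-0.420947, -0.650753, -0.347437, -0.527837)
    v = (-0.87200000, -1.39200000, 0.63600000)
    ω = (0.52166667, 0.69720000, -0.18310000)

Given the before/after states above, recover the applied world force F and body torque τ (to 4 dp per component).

ω₁ − ω₀ = (0.22166667, 0.09720000, -0.08310000)
gyro term ω₀×Iω₀ = (-0.0030, 0.0042, 0.0162)
I·α + gyro = (0.1300, 0.1500, -0.1500)
Δv = v₁−v₀ = (0.02800000, 0.10800000, 0.13600000)
m·(v₁−v₀)/dt = (0.7000, 2.7000, 3.4000)

F = (0.7000, 2.7000, 3.4000)
τ = (0.1300, 0.1500, -0.1500)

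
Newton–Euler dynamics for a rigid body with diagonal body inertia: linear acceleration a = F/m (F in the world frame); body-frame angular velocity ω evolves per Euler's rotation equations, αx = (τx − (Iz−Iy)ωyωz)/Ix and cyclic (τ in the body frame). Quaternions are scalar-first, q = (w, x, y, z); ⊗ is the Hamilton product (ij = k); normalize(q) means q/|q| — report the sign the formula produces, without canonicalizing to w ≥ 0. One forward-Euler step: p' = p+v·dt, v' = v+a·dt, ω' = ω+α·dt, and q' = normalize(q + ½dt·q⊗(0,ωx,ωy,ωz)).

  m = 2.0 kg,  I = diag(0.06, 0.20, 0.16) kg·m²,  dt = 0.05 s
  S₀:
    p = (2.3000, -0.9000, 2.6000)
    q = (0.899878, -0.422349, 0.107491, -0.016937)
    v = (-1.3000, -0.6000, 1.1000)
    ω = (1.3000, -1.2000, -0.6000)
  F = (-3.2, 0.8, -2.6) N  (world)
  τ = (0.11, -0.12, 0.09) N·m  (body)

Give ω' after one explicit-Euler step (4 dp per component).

precession coupling ω×(Iω) = (-0.0288, 0.0780, -0.2184)
α = I⁻¹(τ − ω×Iω) = (2.3133, -0.9900, 1.9275)
ω' = ω + α·dt = (1.4157, -1.2495, -0.5036)

ω' = (1.4157, -1.2495, -0.5036)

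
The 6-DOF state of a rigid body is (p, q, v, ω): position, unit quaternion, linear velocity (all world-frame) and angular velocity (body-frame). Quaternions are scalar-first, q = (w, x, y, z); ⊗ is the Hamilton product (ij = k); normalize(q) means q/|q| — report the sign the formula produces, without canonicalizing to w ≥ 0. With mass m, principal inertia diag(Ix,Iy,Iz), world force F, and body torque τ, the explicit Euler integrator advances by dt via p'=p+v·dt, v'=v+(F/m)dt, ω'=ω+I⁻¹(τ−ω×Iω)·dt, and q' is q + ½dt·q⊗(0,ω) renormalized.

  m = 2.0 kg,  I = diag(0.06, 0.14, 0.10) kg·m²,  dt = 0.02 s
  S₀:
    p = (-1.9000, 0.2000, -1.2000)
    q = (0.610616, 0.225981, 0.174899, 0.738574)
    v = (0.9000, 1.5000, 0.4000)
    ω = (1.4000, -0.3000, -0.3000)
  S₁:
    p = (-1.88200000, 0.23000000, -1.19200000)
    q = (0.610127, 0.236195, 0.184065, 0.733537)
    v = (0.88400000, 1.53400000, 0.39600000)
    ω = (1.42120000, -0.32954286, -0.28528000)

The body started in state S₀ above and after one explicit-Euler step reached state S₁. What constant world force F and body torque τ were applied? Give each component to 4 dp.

F = (-1.6000, 3.4000, -0.4000)
τ = (0.0600, -0.1900, 0.0400)

Δω = ω₁−ω₀ = (0.02120000, -0.02954286, 0.01472000)
ω₀×(Iω₀) = (-0.0036, 0.0168, -0.0336)
τ = I·(Δω/dt) + ω₀×(Iω₀) = (0.0600, -0.1900, 0.0400)
Δv = v₁−v₀ = (-0.01600000, 0.03400000, -0.00400000)
m·(v₁−v₀)/dt = (-1.6000, 3.4000, -0.4000)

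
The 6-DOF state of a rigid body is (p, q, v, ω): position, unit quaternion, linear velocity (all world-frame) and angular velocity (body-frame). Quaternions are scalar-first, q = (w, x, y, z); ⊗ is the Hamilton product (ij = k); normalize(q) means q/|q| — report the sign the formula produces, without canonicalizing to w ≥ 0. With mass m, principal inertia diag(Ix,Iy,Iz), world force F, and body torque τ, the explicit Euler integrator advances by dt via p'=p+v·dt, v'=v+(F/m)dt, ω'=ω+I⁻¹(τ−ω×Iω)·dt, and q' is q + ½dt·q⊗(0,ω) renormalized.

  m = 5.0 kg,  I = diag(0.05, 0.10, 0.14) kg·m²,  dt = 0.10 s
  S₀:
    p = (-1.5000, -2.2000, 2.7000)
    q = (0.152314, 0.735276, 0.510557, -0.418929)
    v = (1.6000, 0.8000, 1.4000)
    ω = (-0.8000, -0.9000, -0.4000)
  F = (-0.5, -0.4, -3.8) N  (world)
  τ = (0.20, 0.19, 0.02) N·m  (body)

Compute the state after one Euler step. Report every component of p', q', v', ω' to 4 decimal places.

p' = (-1.3400, -2.1200, 2.8400)
q' = (0.1959, 0.6987, 0.5341, -0.4338)
v' = (1.5900, 0.7920, 1.3240)
ω' = (-0.4288, -0.6812, -0.4114)

angular accel α = (3.7120, 2.1880, -0.1143)
ω + α·dt = (-0.4288, -0.6812, -0.4114)
q⊗(0,ω) = (0.8801505, -0.7031101, 0.4921710, -0.3142284)
updated quaternion q' = (0.1959, 0.6987, 0.5341, -0.4338)
a = F/m = (-0.1000, -0.0800, -0.7600)
p' = p + v·dt = (-1.3400, -2.1200, 2.8400)
new velocity v' = (1.5900, 0.7920, 1.3240)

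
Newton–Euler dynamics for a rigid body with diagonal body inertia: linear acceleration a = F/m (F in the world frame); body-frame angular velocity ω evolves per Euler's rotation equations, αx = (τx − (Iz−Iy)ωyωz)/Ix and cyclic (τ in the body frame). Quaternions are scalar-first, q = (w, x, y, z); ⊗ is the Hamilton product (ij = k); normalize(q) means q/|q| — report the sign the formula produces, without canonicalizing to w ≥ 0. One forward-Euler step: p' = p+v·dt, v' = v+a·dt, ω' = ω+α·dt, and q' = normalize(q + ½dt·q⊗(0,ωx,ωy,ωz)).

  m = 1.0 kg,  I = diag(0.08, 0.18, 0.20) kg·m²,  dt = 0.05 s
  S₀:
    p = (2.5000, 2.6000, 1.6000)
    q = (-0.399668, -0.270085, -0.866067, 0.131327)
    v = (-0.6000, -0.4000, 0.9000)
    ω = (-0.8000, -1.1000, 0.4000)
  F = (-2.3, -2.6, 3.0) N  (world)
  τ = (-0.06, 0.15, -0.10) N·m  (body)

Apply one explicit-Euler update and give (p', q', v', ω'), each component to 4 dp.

p' = (2.4700, 2.5800, 1.6450)
q' = (-0.4299, -0.2670, -0.8545, 0.1174)
v' = (-0.7150, -0.5300, 1.0500)
ω' = (-0.8320, -1.0690, 0.3530)

ω×(Iω) gyroscopic = (-0.0088, 0.0384, 0.0880)
(τ − ω×Iω)/I = (-0.6400, 0.6200, -0.9400)
ω' = ω + α·dt = (-0.8320, -1.0690, 0.3530)
Hamilton product q⊗(0,ω) = (-1.2212725, 0.1177673, 0.4426072, -0.5556273)
q' = normalize(q + ½dt·q⊗(0,ω)) = (-0.4299, -0.2670, -0.8545, 0.1174)
linear accel F/m = (-2.3000, -2.6000, 3.0000)
p + v·dt = (2.4700, 2.5800, 1.6450)
v + (F/m)dt = (-0.7150, -0.5300, 1.0500)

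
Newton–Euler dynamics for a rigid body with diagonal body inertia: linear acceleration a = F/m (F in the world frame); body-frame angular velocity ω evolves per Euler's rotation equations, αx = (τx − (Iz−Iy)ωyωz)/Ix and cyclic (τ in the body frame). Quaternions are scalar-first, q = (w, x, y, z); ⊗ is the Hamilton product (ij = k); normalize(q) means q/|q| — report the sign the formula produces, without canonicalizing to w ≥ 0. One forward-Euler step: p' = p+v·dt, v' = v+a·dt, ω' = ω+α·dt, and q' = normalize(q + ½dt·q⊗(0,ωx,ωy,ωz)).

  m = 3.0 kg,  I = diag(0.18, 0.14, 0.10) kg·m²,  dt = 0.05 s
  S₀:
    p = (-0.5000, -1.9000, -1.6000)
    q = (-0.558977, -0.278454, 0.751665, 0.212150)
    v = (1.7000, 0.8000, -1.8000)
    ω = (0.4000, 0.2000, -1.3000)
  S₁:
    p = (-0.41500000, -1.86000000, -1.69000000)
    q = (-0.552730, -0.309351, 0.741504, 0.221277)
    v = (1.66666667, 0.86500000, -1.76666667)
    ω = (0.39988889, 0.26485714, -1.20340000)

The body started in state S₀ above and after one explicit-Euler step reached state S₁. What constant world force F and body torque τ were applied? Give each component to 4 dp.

F = (-2.0000, 3.9000, 2.0000)
τ = (0.0100, 0.1400, 0.1900)

Δv = v₁−v₀ = (-0.03333333, 0.06500000, 0.03333333)
applied force F = (-2.0000, 3.9000, 2.0000)
rate change Δω = (-0.00011111, 0.06485714, 0.09660000)
ω₀×(Iω₀) = (0.0104, -0.0416, -0.0032)
τ = I·(Δω/dt) + ω₀×(Iω₀) = (0.0100, 0.1400, 0.1900)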